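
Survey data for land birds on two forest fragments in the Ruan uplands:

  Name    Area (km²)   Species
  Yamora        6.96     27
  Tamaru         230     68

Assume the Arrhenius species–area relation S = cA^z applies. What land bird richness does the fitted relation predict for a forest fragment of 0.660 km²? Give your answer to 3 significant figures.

z = ln(68/27) / ln(230/6.96) = 0.9237 / 3.4979 = 0.2641
c = 27 / 6.96^0.2641 = 27 / 1.669 = 16.18
S₃ = 16.18 × 0.66^0.2641 = 16.18 × 0.8961 ≈ 14.49

14.5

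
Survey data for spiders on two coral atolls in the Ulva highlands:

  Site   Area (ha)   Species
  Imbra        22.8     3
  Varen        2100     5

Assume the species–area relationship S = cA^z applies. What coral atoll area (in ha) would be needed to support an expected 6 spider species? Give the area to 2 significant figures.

z = ln(5/3) / ln(2100/22.8) = 0.5108 / 4.5229 = 0.1129
c = 3 / 22.8^0.1129 = 3 / 1.424 = 2.107
A = (6/2.107)^(1/0.1129) ⇒ ln A = ln(2.847)/0.1129 = 9.2640
A = e^9.2640 ≈ 10551 ha

11000 ha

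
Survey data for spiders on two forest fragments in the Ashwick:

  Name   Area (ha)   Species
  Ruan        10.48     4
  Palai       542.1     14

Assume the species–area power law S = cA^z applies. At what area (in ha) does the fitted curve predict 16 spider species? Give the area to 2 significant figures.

830 ha

z = ln(14/4) / ln(542.1/10.48) = 1.2528 / 3.9460 = 0.3175
c = 4 / 10.48^0.3175 = 4 / 2.108 = 1.897
A = (16/1.897)^(1/0.3175) ⇒ ln A = ln(8.433)/0.3175 = 6.7161
A = e^6.7161 ≈ 825.6 ha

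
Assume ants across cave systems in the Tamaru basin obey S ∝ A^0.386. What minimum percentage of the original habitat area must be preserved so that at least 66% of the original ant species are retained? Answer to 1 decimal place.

Need (A_new/A_old)^0.386 = 0.66, so A_new/A_old = 0.66^(1/0.386) = 0.66^2.591
ln(A_new/A_old) = ln 0.66 / 0.386 = -0.4155 / 0.386 = -1.0765
A_new/A_old = e^-1.0765 ≈ 0.3408

34.1%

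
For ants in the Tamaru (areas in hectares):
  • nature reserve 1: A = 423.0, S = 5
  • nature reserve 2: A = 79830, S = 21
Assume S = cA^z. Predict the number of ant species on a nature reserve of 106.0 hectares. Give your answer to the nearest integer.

3

z = ln(21/5) / ln(79830/423) = 1.4351 / 5.2403 = 0.2739
c = 5 / 423^0.2739 = 5 / 5.239 = 0.9544
S₃ = 0.9544 × 106^0.2739 = 0.9544 × 3.586 ≈ 3.423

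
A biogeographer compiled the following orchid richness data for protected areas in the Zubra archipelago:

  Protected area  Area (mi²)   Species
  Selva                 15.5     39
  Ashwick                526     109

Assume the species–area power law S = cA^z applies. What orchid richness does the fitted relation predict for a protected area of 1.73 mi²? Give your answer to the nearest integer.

z = ln(109/39) / ln(526/15.5) = 1.0278 / 3.5245 = 0.2916
c = 39 / 15.5^0.2916 = 39 / 2.224 = 17.54
S₃ = 17.54 × 1.73^0.2916 = 17.54 × 1.173 ≈ 20.58

21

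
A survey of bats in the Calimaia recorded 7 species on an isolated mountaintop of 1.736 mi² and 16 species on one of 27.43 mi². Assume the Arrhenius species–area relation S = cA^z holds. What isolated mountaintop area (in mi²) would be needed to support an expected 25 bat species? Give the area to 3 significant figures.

z = ln(16/7) / ln(27.43/1.736) = 0.8267 / 2.7601 = 0.2995
c = 7 / 1.736^0.2995 = 7 / 1.18 = 5.934
A = (25/5.934)^(1/0.2995) ⇒ ln A = ln(4.213)/0.2995 = 4.8017
A = e^4.8017 ≈ 121.7 mi²

122 mi²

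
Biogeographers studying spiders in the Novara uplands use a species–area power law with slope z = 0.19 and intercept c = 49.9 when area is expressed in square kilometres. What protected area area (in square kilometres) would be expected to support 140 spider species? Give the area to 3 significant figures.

228 square kilometres

140 = 49.9 × A^0.19  ⇒  A^0.19 = 140/49.9 = 2.806
ln A = ln(2.806) / 0.19 = 1.0316 / 0.19 = 5.4296
A = e^5.4296 ≈ 228.1 square kilometres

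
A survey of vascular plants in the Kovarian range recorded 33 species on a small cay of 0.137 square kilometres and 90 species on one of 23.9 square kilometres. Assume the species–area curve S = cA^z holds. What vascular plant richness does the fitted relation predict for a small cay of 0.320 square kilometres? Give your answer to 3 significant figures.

38.9

z = ln(90/33) / ln(23.9/0.137) = 1.0033 / 5.1617 = 0.1944
c = 33 / 0.137^0.1944 = 33 / 0.6795 = 48.56
S₃ = 48.56 × 0.32^0.1944 = 48.56 × 0.8013 ≈ 38.92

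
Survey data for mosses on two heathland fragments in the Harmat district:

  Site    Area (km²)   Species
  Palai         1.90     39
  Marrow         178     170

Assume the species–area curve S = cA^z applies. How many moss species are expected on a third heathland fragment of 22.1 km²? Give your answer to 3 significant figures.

z = ln(170/39) / ln(178/1.9) = 1.4722 / 4.5399 = 0.3243
c = 39 / 1.9^0.3243 = 39 / 1.231 = 31.67
S₃ = 31.67 × 22.1^0.3243 = 31.67 × 2.729 ≈ 86.42

86.4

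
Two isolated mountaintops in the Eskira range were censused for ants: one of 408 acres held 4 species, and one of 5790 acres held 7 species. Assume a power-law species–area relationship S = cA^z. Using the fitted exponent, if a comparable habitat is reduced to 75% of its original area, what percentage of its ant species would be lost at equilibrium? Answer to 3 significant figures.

5.89%

z = ln(7/4) / ln(5790/408) = 0.5596 / 2.6526 = 0.2110
S_new/S_old = (A_new/A_old)^z = 0.75^0.2110 = exp(0.2110 × -0.2877) = 0.9411
Fraction lost = 1 − 0.9411 = 0.05889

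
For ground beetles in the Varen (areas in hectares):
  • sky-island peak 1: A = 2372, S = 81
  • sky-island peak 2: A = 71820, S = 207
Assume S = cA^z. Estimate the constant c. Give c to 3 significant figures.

z = ln(S₂/S₁) / ln(A₂/A₁) = ln(207/81) / ln(71820/2372) = 0.9383 / 3.4104 = 0.2751
c = S₁ / A₁^z = 81 / 2372^0.2751 = 81 / 8.483 = 9.548

9.55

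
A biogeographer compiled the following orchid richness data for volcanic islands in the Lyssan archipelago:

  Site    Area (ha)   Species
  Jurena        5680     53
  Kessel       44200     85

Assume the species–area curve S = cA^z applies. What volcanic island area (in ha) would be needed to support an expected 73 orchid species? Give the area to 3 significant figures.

22800 ha

z = ln(85/53) / ln(44200/5680) = 0.4724 / 2.0518 = 0.2302
c = 53 / 5680^0.2302 = 53 / 7.317 = 7.244
A = (73/7.244)^(1/0.2302) ⇒ ln A = ln(10.08)/0.2302 = 10.0354
A = e^10.0354 ≈ 22820 ha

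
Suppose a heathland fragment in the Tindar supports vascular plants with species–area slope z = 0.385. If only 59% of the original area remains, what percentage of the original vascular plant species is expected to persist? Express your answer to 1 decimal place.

81.6%

S_new/S_old = (A_new/A_old)^z = 0.59^0.385
= exp(0.385 × ln 0.59) = exp(0.385 × -0.5276) = exp(-0.2031) ≈ 0.8162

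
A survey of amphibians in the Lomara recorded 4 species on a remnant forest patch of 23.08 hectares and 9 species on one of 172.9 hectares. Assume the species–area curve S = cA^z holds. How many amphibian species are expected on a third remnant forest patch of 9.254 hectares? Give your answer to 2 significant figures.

2.8

z = ln(9/4) / ln(172.9/23.08) = 0.8109 / 2.0137 = 0.4027
c = 4 / 23.08^0.4027 = 4 / 3.54 = 1.13
S₃ = 1.13 × 9.254^0.4027 = 1.13 × 2.45 ≈ 2.768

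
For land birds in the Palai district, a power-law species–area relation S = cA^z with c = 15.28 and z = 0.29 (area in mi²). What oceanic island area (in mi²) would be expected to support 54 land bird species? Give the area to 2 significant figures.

54 = 15.28 × A^0.29  ⇒  A^0.29 = 54/15.28 = 3.534
ln A = ln(3.534) / 0.29 = 1.2624 / 0.29 = 4.3532
A = e^4.3532 ≈ 77.73 mi²

78 mi²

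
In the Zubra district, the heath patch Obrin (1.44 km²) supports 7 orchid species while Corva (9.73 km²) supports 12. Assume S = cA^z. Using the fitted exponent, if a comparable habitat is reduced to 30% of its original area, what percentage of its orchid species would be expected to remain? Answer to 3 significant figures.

71.2%

z = ln(12/7) / ln(9.73/1.44) = 0.5390 / 1.9106 = 0.2821
S_new/S_old = (A_new/A_old)^z = 0.3^0.2821 = exp(0.2821 × -1.2040) = 0.712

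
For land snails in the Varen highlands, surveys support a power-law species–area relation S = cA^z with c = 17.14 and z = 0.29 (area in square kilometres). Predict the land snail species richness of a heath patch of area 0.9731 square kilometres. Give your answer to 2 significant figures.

17

S = 17.14 × 0.9731^0.29
ln S = ln 17.14 + 0.29 × ln 0.9731 = 2.8414 + 0.29 × -0.0273 = 2.8335
S = e^2.8335 ≈ 17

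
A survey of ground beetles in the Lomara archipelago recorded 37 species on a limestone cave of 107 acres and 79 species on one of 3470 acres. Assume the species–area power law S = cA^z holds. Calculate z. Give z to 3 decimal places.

0.218

Taking logs: ln S = ln c + z ln A, so z = (ln S₂ − ln S₁)/(ln A₂ − ln A₁).
z = ln(79/37) / ln(3470/107) = ln(2.135) / ln(32.43) = 0.7585 / 3.4791 = 0.2180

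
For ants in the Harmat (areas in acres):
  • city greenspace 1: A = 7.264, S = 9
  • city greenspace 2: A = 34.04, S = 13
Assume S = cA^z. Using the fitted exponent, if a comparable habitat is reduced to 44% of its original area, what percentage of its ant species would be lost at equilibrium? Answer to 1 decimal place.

z = ln(13/9) / ln(34.04/7.264) = 0.3677 / 1.5446 = 0.2381
S_new/S_old = (A_new/A_old)^z = 0.44^0.2381 = exp(0.2381 × -0.8210) = 0.8225
Fraction lost = 1 − 0.8225 = 0.1775

17.8%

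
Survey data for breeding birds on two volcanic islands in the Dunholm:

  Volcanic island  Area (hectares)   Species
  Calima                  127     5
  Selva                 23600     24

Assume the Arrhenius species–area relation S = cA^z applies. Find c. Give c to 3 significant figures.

z = ln(S₂/S₁) / ln(A₂/A₁) = ln(24/5) / ln(23600/127) = 1.5686 / 5.2248 = 0.3002
c = S₁ / A₁^z = 5 / 127^0.3002 = 5 / 4.282 = 1.168

1.17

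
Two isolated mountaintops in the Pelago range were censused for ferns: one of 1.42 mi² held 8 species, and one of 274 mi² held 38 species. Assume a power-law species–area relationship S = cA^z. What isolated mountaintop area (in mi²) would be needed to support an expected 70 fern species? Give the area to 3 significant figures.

z = ln(38/8) / ln(274/1.42) = 1.5581 / 5.2625 = 0.2961
c = 8 / 1.42^0.2961 = 8 / 1.109 = 7.211
A = (70/7.211)^(1/0.2961) ⇒ ln A = ln(9.707)/0.2961 = 7.6764
A = e^7.6764 ≈ 2157 mi²

2160 mi²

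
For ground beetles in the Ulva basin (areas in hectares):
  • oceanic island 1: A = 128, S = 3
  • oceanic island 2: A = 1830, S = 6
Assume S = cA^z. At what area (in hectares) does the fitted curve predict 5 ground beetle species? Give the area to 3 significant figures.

z = ln(6/3) / ln(1830/128) = 0.6931 / 2.6600 = 0.2606
c = 3 / 128^0.2606 = 3 / 3.541 = 0.8473
A = (5/0.8473)^(1/0.2606) ⇒ ln A = ln(5.901)/0.2606 = 6.8124
A = e^6.8124 ≈ 909 hectares

909 hectares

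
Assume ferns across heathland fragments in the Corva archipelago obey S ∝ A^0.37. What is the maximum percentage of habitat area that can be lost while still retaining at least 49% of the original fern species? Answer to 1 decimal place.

Need (A_new/A_old)^0.37 = 0.49, so A_new/A_old = 0.49^(1/0.37) = 0.49^2.703
ln(A_new/A_old) = ln 0.49 / 0.37 = -0.7133 / 0.37 = -1.9280
A_new/A_old = e^-1.9280 ≈ 0.1454
Fraction that can be lost = 1 − 0.1454 = 0.8546

85.5%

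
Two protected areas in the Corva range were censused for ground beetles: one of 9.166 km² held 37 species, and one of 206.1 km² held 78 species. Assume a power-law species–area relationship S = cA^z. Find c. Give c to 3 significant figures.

21.8

z = ln(S₂/S₁) / ln(A₂/A₁) = ln(78/37) / ln(206.1/9.166) = 0.7458 / 3.1129 = 0.2396
c = S₁ / A₁^z = 37 / 9.166^0.2396 = 37 / 1.7 = 21.76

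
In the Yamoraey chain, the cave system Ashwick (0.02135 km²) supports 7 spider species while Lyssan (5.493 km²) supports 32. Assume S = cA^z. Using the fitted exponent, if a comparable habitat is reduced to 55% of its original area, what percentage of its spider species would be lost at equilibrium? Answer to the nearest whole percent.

z = ln(32/7) / ln(5.493/0.02135) = 1.5198 / 5.5502 = 0.2738
S_new/S_old = (A_new/A_old)^z = 0.55^0.2738 = exp(0.2738 × -0.5978) = 0.849
Fraction lost = 1 − 0.849 = 0.151

15%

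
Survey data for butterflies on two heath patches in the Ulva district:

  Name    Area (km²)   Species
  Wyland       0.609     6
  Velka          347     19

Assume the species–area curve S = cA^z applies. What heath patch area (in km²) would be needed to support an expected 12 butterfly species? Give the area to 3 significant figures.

z = ln(19/6) / ln(347/0.609) = 1.1527 / 6.3453 = 0.1817
c = 6 / 0.609^0.1817 = 6 / 0.9138 = 6.566
A = (12/6.566)^(1/0.1817) ⇒ ln A = ln(1.828)/0.1817 = 3.3197
A = e^3.3197 ≈ 27.65 km²

27.7 km²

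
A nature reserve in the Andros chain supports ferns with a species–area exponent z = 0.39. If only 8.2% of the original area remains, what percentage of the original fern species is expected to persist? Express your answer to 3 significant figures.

S_new/S_old = (A_new/A_old)^z = 0.082^0.39
= exp(0.39 × ln 0.082) = exp(0.39 × -2.5010) = exp(-0.9754) ≈ 0.377

37.7%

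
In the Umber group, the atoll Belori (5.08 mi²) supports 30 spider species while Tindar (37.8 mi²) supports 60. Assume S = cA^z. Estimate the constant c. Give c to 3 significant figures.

17.1

z = ln(S₂/S₁) / ln(A₂/A₁) = ln(60/30) / ln(37.8/5.08) = 0.6931 / 2.0070 = 0.3454
c = S₁ / A₁^z = 30 / 5.08^0.3454 = 30 / 1.753 = 17.11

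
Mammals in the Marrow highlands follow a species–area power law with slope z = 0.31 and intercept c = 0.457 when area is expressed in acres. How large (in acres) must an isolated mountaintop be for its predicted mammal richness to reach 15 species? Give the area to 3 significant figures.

77800 acres

15 = 0.457 × A^0.31  ⇒  A^0.31 = 15/0.457 = 32.82
ln A = ln(32.82) / 0.31 = 3.4911 / 0.31 = 11.2617
A = e^11.2617 ≈ 77783 acres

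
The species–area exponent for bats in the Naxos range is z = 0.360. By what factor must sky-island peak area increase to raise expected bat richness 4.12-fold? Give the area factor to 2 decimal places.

(A₂/A₁)^0.36 = 4.12, so A₂/A₁ = 4.12^(1/0.36) = 4.12^2.778
ln(A₂/A₁) = ln 4.12 / 0.36 = 1.4159 / 0.36 = 3.9329
A₂/A₁ = e^3.9329 ≈ 51.06

51.06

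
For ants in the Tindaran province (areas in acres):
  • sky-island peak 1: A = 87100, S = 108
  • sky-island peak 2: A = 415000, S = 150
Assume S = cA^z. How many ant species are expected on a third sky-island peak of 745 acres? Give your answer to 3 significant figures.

39.7

z = ln(150/108) / ln(415000/87100) = 0.3285 / 1.5612 = 0.2104
c = 108 / 87100^0.2104 = 108 / 10.95 = 9.862
S₃ = 9.862 × 745^0.2104 = 9.862 × 4.021 ≈ 39.66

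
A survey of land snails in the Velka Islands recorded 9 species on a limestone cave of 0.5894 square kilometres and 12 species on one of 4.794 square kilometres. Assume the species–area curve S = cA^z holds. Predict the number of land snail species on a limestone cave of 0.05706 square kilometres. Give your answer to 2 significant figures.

6.5

z = ln(12/9) / ln(4.794/0.5894) = 0.2877 / 2.0960 = 0.1373
c = 9 / 0.5894^0.1373 = 9 / 0.93 = 9.677
S₃ = 9.677 × 0.05706^0.1373 = 9.677 × 0.675 ≈ 6.532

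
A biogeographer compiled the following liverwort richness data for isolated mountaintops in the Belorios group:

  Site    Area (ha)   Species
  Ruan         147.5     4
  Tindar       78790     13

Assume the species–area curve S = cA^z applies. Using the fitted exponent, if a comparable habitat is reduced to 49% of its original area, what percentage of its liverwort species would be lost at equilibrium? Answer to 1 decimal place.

z = ln(13/4) / ln(78790/147.5) = 1.1787 / 6.2807 = 0.1877
S_new/S_old = (A_new/A_old)^z = 0.49^0.1877 = exp(0.1877 × -0.7133) = 0.8747
Fraction lost = 1 − 0.8747 = 0.1253

12.5%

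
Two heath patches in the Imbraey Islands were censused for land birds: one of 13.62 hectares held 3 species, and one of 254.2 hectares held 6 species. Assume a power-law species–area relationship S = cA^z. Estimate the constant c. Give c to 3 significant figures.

1.62

z = ln(S₂/S₁) / ln(A₂/A₁) = ln(6/3) / ln(254.2/13.62) = 0.6931 / 2.9266 = 0.2368
c = S₁ / A₁^z = 3 / 13.62^0.2368 = 3 / 1.856 = 1.616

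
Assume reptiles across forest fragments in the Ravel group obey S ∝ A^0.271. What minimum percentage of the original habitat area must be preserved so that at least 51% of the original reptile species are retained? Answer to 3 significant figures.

Need (A_new/A_old)^0.271 = 0.51, so A_new/A_old = 0.51^(1/0.271) = 0.51^3.69
ln(A_new/A_old) = ln 0.51 / 0.271 = -0.6733 / 0.271 = -2.4847
A_new/A_old = e^-2.4847 ≈ 0.08335

8.34%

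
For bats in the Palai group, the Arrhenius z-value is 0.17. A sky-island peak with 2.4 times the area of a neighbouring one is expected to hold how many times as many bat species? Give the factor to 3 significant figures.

S₂/S₁ = (A₂/A₁)^z = 2.4^0.17
ln(S₂/S₁) = 0.17 × ln 2.4 = 0.17 × 0.8755 = 0.1488
S₂/S₁ = e^0.1488 ≈ 1.16

1.16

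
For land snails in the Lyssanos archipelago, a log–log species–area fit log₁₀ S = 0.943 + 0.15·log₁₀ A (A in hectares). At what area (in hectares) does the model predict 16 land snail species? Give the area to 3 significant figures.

55.1 hectares

16 = 8.77 × A^0.15  ⇒  A^0.15 = 16/8.77 = 1.824
ln A = ln(1.824) / 0.15 = 0.6013 / 0.15 = 4.0083
A = e^4.0083 ≈ 55.06 hectares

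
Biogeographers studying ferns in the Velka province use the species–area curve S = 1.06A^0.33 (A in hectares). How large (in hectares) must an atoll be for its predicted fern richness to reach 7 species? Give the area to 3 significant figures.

305 hectares

7 = 1.06 × A^0.33  ⇒  A^0.33 = 7/1.06 = 6.604
ln A = ln(6.604) / 0.33 = 1.8876 / 0.33 = 5.7201
A = e^5.7201 ≈ 304.9 hectares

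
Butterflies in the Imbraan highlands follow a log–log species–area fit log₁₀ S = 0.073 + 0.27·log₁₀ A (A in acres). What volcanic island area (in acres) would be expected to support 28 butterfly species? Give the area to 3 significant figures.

123000 acres

28 = 1.183 × A^0.27  ⇒  A^0.27 = 28/1.183 = 23.67
ln A = ln(23.67) / 0.27 = 3.1641 / 0.27 = 11.7189
A = e^11.7189 ≈ 122878 acres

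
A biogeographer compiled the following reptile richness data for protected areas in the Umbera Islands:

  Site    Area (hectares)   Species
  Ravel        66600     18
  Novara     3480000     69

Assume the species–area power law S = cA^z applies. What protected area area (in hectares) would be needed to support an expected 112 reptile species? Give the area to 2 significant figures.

z = ln(69/18) / ln(3480000/66600) = 1.3437 / 3.9561 = 0.3397
c = 18 / 66600^0.3397 = 18 / 43.49 = 0.4139
A = (112/0.4139)^(1/0.3397) ⇒ ln A = ln(270.6)/0.3397 = 16.4886
A = e^16.4886 ≈ 14485230 hectares

14000000 hectares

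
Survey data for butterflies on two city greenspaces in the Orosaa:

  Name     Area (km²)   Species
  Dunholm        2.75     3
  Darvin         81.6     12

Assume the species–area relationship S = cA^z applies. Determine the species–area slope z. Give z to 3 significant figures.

0.409

Taking logs: ln S = ln c + z ln A, so z = (ln S₂ − ln S₁)/(ln A₂ − ln A₁).
z = ln(12/3) / ln(81.6/2.75) = ln(4) / ln(29.67) = 1.3863 / 3.3902 = 0.4089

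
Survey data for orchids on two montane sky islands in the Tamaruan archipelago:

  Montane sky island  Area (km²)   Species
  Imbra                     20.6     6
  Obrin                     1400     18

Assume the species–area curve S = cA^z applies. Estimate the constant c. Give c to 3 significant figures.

z = ln(S₂/S₁) / ln(A₂/A₁) = ln(18/6) / ln(1400/20.6) = 1.0986 / 4.2189 = 0.2604
c = S₁ / A₁^z = 6 / 20.6^0.2604 = 6 / 2.199 = 2.729

2.73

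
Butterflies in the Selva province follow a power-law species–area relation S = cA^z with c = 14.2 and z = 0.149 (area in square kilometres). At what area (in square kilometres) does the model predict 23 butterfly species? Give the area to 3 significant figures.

23 = 14.2 × A^0.149  ⇒  A^0.149 = 23/14.2 = 1.62
ln A = ln(1.62) / 0.149 = 0.4823 / 0.149 = 3.2366
A = e^3.2366 ≈ 25.45 square kilometres

25.4 square kilometres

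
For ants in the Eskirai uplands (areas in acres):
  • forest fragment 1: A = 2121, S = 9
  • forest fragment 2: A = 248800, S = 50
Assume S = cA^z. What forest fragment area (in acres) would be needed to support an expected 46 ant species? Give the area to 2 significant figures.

z = ln(50/9) / ln(248800/2121) = 1.7148 / 4.7648 = 0.3599
c = 9 / 2121^0.3599 = 9 / 15.75 = 0.5715
A = (46/0.5715)^(1/0.3599) ⇒ ln A = ln(80.48)/0.3599 = 12.1927
A = e^12.1927 ≈ 197347 acres

200000 acres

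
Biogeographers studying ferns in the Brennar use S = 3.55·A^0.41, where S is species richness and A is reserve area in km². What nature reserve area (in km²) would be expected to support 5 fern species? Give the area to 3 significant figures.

5 = 3.55 × A^0.41  ⇒  A^0.41 = 5/3.55 = 1.408
ln A = ln(1.408) / 0.41 = 0.3425 / 0.41 = 0.8353
A = e^0.8353 ≈ 2.306 km²

2.31 km²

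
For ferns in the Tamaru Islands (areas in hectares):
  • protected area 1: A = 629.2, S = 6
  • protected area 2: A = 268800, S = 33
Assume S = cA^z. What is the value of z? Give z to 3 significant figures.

Taking logs: ln S = ln c + z ln A, so z = (ln S₂ − ln S₁)/(ln A₂ − ln A₁).
z = ln(33/6) / ln(268800/629.2) = ln(5.5) / ln(427.2) = 1.7047 / 6.0573 = 0.2814

0.281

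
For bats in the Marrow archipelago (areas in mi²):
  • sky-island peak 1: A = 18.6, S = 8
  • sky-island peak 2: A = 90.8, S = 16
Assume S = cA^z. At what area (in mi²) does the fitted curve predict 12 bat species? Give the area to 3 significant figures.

z = ln(16/8) / ln(90.8/18.6) = 0.6931 / 1.5855 = 0.4372
c = 8 / 18.6^0.4372 = 8 / 3.589 = 2.229
A = (12/2.229)^(1/0.4372) ⇒ ln A = ln(5.384)/0.4372 = 3.8506
A = e^3.8506 ≈ 47.02 mi²

47.0 mi²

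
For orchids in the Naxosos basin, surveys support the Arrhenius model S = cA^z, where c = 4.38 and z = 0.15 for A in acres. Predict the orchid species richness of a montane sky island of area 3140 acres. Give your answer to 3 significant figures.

S = 4.38 × 3140^0.15 = 4.38 × 3.346 ≈ 14.66

14.7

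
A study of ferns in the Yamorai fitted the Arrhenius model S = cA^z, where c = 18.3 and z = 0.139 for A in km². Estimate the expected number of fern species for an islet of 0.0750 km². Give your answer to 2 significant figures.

S = 18.3 × 0.075^0.139
ln S = ln 18.3 + 0.139 × ln 0.075 = 2.9069 + 0.139 × -2.5903 = 2.5469
S = e^2.5469 ≈ 12.77

13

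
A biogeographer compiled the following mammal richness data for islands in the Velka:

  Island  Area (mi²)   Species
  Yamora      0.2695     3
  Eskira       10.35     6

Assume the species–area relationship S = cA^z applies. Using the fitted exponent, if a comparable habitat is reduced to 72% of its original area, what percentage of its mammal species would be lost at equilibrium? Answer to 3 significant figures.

6.05%

z = ln(6/3) / ln(10.35/0.2695) = 0.6931 / 3.6482 = 0.1900
S_new/S_old = (A_new/A_old)^z = 0.72^0.1900 = exp(0.1900 × -0.3285) = 0.9395
Fraction lost = 1 − 0.9395 = 0.06051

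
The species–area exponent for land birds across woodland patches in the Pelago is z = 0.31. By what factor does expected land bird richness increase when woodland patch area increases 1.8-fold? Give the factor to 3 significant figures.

1.20

S₂/S₁ = (A₂/A₁)^z = 1.8^0.31
ln(S₂/S₁) = 0.31 × ln 1.8 = 0.31 × 0.5878 = 0.1822
S₂/S₁ = e^0.1822 ≈ 1.2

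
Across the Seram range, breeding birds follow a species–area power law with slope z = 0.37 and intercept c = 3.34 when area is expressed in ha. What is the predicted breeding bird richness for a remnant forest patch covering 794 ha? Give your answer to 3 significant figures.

S = 3.34 × 794^0.37
ln S = ln 3.34 + 0.37 × ln 794 = 1.2060 + 0.37 × 6.6771 = 3.6765
S = e^3.6765 ≈ 39.51

39.5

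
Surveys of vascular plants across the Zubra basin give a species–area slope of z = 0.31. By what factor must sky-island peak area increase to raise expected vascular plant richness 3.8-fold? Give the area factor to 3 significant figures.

(A₂/A₁)^0.31 = 3.8, so A₂/A₁ = 3.8^(1/0.31) = 3.8^3.226
ln(A₂/A₁) = ln 3.8 / 0.31 = 1.3350 / 0.31 = 4.3065
A₂/A₁ = e^4.3065 ≈ 74.18

74.2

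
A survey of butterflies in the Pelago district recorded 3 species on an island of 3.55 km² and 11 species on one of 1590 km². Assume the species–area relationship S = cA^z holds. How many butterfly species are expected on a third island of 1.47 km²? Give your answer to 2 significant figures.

2.5

z = ln(11/3) / ln(1590/3.55) = 1.2993 / 6.1045 = 0.2128
c = 3 / 3.55^0.2128 = 3 / 1.31 = 2.291
S₃ = 2.291 × 1.47^0.2128 = 2.291 × 1.085 ≈ 2.487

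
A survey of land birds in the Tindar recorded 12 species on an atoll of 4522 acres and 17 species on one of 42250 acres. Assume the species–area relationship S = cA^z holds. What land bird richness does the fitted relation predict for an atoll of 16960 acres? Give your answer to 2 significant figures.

z = ln(17/12) / ln(42250/4522) = 0.3483 / 2.2346 = 0.1559
c = 12 / 4522^0.1559 = 12 / 3.713 = 3.232
S₃ = 3.232 × 16960^0.1559 = 3.232 × 4.563 ≈ 14.75

15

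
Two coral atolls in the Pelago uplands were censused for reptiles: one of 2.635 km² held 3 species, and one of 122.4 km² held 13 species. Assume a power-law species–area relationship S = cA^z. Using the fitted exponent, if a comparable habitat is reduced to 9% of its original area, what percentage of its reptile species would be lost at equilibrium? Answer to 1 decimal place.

z = ln(13/3) / ln(122.4/2.635) = 1.4663 / 3.8384 = 0.3820
S_new/S_old = (A_new/A_old)^z = 0.09^0.3820 = exp(0.3820 × -2.4079) = 0.3986
Fraction lost = 1 − 0.3986 = 0.6014

60.1%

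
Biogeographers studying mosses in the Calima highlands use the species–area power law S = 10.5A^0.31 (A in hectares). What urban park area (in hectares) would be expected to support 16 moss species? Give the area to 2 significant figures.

16 = 10.5 × A^0.31  ⇒  A^0.31 = 16/10.5 = 1.524
ln A = ln(1.524) / 0.31 = 0.4212 / 0.31 = 1.3588
A = e^1.3588 ≈ 3.891 hectares

3.9 hectares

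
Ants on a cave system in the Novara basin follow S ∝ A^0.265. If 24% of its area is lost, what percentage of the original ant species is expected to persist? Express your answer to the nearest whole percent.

93%

S_new/S_old = (A_new/A_old)^z = 0.76^0.265
= exp(0.265 × ln 0.76) = exp(0.265 × -0.2744) = exp(-0.0727) ≈ 0.9299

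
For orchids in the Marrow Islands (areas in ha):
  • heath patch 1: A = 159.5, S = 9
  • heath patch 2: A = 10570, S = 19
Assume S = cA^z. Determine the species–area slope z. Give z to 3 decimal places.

0.178

Taking logs: ln S = ln c + z ln A, so z = (ln S₂ − ln S₁)/(ln A₂ − ln A₁).
z = ln(19/9) / ln(10570/159.5) = ln(2.111) / ln(66.27) = 0.7472 / 4.1937 = 0.1782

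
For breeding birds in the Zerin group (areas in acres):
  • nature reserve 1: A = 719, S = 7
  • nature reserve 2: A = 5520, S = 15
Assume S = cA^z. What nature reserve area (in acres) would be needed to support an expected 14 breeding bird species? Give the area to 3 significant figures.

z = ln(15/7) / ln(5520/719) = 0.7621 / 2.0383 = 0.3739
c = 7 / 719^0.3739 = 7 / 11.7 = 0.5983
A = (14/0.5983)^(1/0.3739) ⇒ ln A = ln(23.4)/0.3739 = 8.4316
A = e^8.4316 ≈ 4590 acres

4590 acres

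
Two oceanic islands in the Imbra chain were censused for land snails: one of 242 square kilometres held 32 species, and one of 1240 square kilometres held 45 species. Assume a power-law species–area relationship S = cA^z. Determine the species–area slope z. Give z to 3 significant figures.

Taking logs: ln S = ln c + z ln A, so z = (ln S₂ − ln S₁)/(ln A₂ − ln A₁).
z = ln(45/32) / ln(1240/242) = ln(1.406) / ln(5.124) = 0.3409 / 1.6339 = 0.2087

0.209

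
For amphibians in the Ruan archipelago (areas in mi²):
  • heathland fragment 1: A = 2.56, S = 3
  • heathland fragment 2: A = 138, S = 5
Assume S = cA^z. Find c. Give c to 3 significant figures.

2.66

z = ln(S₂/S₁) / ln(A₂/A₁) = ln(5/3) / ln(138/2.56) = 0.5108 / 3.9872 = 0.1281
c = S₁ / A₁^z = 3 / 2.56^0.1281 = 3 / 1.128 = 2.66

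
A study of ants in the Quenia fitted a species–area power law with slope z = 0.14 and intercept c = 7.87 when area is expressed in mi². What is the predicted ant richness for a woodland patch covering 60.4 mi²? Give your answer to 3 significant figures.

S = 7.87 × 60.4^0.14
ln S = ln 7.87 + 0.14 × ln 60.4 = 2.0631 + 0.14 × 4.1010 = 2.6372
S = e^2.6372 ≈ 13.97

14.0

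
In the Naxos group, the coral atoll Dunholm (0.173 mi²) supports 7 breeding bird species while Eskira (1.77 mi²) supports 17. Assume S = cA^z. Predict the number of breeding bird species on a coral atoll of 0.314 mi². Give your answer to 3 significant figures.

z = ln(17/7) / ln(1.77/0.173) = 0.8873 / 2.3254 = 0.3816
c = 7 / 0.173^0.3816 = 7 / 0.512 = 13.67
S₃ = 13.67 × 0.314^0.3816 = 13.67 × 0.6428 ≈ 8.788

8.79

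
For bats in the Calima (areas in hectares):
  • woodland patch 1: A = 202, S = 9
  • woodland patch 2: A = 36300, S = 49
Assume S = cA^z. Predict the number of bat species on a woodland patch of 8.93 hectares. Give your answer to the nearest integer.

z = ln(49/9) / ln(36300/202) = 1.6946 / 5.1913 = 0.3264
c = 9 / 202^0.3264 = 9 / 5.656 = 1.591
S₃ = 1.591 × 8.93^0.3264 = 1.591 × 2.044 ≈ 3.252

3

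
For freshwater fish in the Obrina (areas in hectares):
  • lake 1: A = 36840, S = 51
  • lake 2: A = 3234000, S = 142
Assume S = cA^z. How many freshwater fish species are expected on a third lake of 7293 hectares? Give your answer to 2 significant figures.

35

z = ln(142/51) / ln(3234000/36840) = 1.0240 / 4.4749 = 0.2288
c = 51 / 36840^0.2288 = 51 / 11.09 = 4.599
S₃ = 4.599 × 7293^0.2288 = 4.599 × 7.655 ≈ 35.21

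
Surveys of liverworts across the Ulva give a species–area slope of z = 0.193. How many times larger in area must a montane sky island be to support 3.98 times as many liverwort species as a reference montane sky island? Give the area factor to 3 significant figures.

(A₂/A₁)^0.193 = 3.98, so A₂/A₁ = 3.98^(1/0.193) = 3.98^5.181
ln(A₂/A₁) = ln 3.98 / 0.193 = 1.3813 / 0.193 = 7.1569
A₂/A₁ = e^7.1569 ≈ 1283

1280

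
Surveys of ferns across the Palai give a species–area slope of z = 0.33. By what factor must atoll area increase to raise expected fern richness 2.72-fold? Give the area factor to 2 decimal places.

(A₂/A₁)^0.33 = 2.72, so A₂/A₁ = 2.72^(1/0.33) = 2.72^3.03
ln(A₂/A₁) = ln 2.72 / 0.33 = 1.0006 / 0.33 = 3.0322
A₂/A₁ = e^3.0322 ≈ 20.74

20.74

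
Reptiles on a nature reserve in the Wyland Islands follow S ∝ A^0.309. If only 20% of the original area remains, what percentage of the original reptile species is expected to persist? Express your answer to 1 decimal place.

S_new/S_old = (A_new/A_old)^z = 0.2^0.309
= exp(0.309 × ln 0.2) = exp(0.309 × -1.6094) = exp(-0.4973) ≈ 0.6082

60.8%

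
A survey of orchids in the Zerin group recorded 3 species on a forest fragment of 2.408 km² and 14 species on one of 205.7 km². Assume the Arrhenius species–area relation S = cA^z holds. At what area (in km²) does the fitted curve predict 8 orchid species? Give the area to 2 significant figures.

41 km²

z = ln(14/3) / ln(205.7/2.408) = 1.5404 / 4.4476 = 0.3464
c = 3 / 2.408^0.3464 = 3 / 1.356 = 2.213
A = (8/2.213)^(1/0.3464) ⇒ ln A = ln(3.615)/0.3464 = 3.7107
A = e^3.7107 ≈ 40.88 km²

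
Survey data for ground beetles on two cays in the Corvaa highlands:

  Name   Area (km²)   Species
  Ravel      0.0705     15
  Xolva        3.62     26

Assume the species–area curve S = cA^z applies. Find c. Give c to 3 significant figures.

21.7

z = ln(S₂/S₁) / ln(A₂/A₁) = ln(26/15) / ln(3.62/0.0705) = 0.5500 / 3.9386 = 0.1397
c = S₁ / A₁^z = 15 / 0.0705^0.1397 = 15 / 0.6905 = 21.72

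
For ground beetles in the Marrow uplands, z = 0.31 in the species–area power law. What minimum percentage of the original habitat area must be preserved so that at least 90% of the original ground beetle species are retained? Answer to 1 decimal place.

71.2%

Need (A_new/A_old)^0.31 = 0.9, so A_new/A_old = 0.9^(1/0.31) = 0.9^3.226
ln(A_new/A_old) = ln 0.9 / 0.31 = -0.1054 / 0.31 = -0.3399
A_new/A_old = e^-0.3399 ≈ 0.7119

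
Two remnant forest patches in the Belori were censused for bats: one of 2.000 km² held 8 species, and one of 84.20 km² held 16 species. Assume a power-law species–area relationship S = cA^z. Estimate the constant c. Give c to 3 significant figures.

z = ln(S₂/S₁) / ln(A₂/A₁) = ln(16/8) / ln(84.2/2) = 0.6931 / 3.7400 = 0.1853
c = S₁ / A₁^z = 8 / 2^0.1853 = 8 / 1.137 = 7.036

7.04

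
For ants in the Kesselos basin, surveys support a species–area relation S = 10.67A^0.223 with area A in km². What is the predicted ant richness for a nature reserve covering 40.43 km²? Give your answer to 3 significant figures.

S = 10.67 × 40.43^0.223
ln S = ln 10.67 + 0.223 × ln 40.43 = 2.3674 + 0.223 × 3.6996 = 3.1924
S = e^3.1924 ≈ 24.35

24.3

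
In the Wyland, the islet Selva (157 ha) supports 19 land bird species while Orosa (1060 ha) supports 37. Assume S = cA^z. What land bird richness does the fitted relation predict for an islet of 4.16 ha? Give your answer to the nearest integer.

z = ln(37/19) / ln(1060/157) = 0.6665 / 1.9098 = 0.3490
c = 19 / 157^0.3490 = 19 / 5.839 = 3.254
S₃ = 3.254 × 4.16^0.3490 = 3.254 × 1.645 ≈ 5.352

5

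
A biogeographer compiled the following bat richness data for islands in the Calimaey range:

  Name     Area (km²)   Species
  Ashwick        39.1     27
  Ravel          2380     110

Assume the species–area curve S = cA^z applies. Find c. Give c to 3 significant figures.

7.71

z = ln(S₂/S₁) / ln(A₂/A₁) = ln(110/27) / ln(2380/39.1) = 1.4046 / 4.1087 = 0.3419
c = S₁ / A₁^z = 27 / 39.1^0.3419 = 27 / 3.502 = 7.71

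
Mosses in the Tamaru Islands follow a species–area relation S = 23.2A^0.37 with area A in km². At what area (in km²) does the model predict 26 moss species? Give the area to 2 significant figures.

26 = 23.2 × A^0.37  ⇒  A^0.37 = 26/23.2 = 1.121
ln A = ln(1.121) / 0.37 = 0.1139 / 0.37 = 0.3080
A = e^0.3080 ≈ 1.361 km²

1.4 km²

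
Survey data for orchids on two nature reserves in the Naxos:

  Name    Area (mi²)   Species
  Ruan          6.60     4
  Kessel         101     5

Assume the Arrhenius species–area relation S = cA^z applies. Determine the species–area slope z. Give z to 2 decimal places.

Taking logs: ln S = ln c + z ln A, so z = (ln S₂ − ln S₁)/(ln A₂ − ln A₁).
z = ln(5/4) / ln(101/6.6) = ln(1.25) / ln(15.3) = 0.2231 / 2.7281 = 0.0818

0.08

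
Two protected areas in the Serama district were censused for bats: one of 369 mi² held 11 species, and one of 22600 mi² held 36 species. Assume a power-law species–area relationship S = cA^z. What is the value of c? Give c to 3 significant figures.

z = ln(S₂/S₁) / ln(A₂/A₁) = ln(36/11) / ln(22600/369) = 1.1856 / 4.1149 = 0.2881
c = S₁ / A₁^z = 11 / 369^0.2881 = 11 / 5.491 = 2.003

2.00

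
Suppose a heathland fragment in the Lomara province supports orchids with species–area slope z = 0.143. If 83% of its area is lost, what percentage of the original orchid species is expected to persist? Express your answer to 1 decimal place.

S_new/S_old = (A_new/A_old)^z = 0.17^0.143
= exp(0.143 × ln 0.17) = exp(0.143 × -1.7720) = exp(-0.2534) ≈ 0.7762

77.6%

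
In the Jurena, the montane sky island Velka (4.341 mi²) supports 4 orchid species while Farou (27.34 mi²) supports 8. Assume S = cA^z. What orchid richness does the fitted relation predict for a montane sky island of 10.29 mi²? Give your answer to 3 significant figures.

5.54

z = ln(8/4) / ln(27.34/4.341) = 0.6931 / 1.8402 = 0.3767
c = 4 / 4.341^0.3767 = 4 / 1.738 = 2.301
S₃ = 2.301 × 10.29^0.3767 = 2.301 × 2.406 ≈ 5.537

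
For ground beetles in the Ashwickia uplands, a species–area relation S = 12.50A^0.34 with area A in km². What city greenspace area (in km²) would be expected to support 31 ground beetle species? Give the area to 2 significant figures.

31 = 12.5 × A^0.34  ⇒  A^0.34 = 31/12.5 = 2.48
ln A = ln(2.48) / 0.34 = 0.9083 / 0.34 = 2.6713
A = e^2.6713 ≈ 14.46 km²

14 km²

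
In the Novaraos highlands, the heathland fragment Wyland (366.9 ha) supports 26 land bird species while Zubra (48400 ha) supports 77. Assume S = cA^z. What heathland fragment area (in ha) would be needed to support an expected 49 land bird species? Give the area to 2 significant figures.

z = ln(77/26) / ln(48400/366.9) = 1.0857 / 4.8822 = 0.2224
c = 26 / 366.9^0.2224 = 26 / 3.718 = 6.993
A = (49/6.993)^(1/0.2224) ⇒ ln A = ln(7.007)/0.2224 = 8.7548
A = e^8.7548 ≈ 6341 ha

6300 ha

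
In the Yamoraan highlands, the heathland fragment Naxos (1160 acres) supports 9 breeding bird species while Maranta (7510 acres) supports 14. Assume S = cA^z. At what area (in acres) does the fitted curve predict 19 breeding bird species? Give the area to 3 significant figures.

27300 acres

z = ln(14/9) / ln(7510/1160) = 0.4418 / 1.8678 = 0.2366
c = 9 / 1160^0.2366 = 9 / 5.308 = 1.696
A = (19/1.696)^(1/0.2366) ⇒ ln A = ln(11.2)/0.2366 = 10.2150
A = e^10.2150 ≈ 27309 acres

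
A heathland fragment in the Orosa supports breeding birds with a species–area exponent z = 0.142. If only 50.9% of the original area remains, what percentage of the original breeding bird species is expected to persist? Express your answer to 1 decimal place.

90.9%

S_new/S_old = (A_new/A_old)^z = 0.509^0.142
= exp(0.142 × ln 0.509) = exp(0.142 × -0.6753) = exp(-0.0959) ≈ 0.9086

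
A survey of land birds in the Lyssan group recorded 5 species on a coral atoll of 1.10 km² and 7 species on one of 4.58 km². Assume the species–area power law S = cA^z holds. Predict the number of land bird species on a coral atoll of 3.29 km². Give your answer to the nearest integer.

z = ln(7/5) / ln(4.58/1.1) = 0.3365 / 1.4264 = 0.2359
c = 5 / 1.1^0.2359 = 5 / 1.023 = 4.889
S₃ = 4.889 × 3.29^0.2359 = 4.889 × 1.324 ≈ 6.475

6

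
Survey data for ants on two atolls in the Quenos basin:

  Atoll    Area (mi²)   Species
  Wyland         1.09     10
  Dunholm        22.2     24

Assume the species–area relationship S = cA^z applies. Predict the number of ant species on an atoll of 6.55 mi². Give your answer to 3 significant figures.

16.8

z = ln(24/10) / ln(22.2/1.09) = 0.8755 / 3.0139 = 0.2905
c = 10 / 1.09^0.2905 = 10 / 1.025 = 9.753
S₃ = 9.753 × 6.55^0.2905 = 9.753 × 1.726 ≈ 16.84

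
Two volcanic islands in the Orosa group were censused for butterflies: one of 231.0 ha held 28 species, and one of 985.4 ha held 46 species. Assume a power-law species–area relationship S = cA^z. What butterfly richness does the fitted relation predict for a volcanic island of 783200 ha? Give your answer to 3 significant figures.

z = ln(46/28) / ln(985.4/231) = 0.4964 / 1.4506 = 0.3422
c = 28 / 231^0.3422 = 28 / 6.44 = 4.348
S₃ = 4.348 × 783200^0.3422 = 4.348 × 104 ≈ 452.2

452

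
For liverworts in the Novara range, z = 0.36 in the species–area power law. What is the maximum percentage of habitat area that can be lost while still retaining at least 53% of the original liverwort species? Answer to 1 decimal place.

82.9%

Need (A_new/A_old)^0.36 = 0.53, so A_new/A_old = 0.53^(1/0.36) = 0.53^2.778
ln(A_new/A_old) = ln 0.53 / 0.36 = -0.6349 / 0.36 = -1.7636
A_new/A_old = e^-1.7636 ≈ 0.1714
Fraction that can be lost = 1 − 0.1714 = 0.8286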